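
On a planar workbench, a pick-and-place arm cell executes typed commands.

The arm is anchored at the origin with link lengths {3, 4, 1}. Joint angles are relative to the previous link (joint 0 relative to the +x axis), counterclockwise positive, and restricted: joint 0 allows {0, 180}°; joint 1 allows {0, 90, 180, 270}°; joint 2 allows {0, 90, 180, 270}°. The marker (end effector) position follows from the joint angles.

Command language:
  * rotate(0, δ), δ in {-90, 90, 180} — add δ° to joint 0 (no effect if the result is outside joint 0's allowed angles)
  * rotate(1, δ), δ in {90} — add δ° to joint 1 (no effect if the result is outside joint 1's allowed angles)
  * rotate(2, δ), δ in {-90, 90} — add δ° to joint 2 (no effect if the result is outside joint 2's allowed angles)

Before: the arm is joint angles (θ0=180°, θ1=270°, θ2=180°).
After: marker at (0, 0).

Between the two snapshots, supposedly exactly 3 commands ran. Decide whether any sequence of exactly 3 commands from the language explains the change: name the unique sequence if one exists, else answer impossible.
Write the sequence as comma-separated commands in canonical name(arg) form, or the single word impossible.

rotate(1, 90), rotate(1, 90), rotate(1, 90)

begin: joint angles (θ0=180°, θ1=270°, θ2=180°)
[1] after rotate(1, 90): joint angles (θ0=180°, θ1=0°, θ2=180°)
[2] after rotate(1, 90): joint angles (θ0=180°, θ1=90°, θ2=180°)
[3] after rotate(1, 90): joint angles (θ0=180°, θ1=180°, θ2=180°)
all 216 alternatives checked — unique.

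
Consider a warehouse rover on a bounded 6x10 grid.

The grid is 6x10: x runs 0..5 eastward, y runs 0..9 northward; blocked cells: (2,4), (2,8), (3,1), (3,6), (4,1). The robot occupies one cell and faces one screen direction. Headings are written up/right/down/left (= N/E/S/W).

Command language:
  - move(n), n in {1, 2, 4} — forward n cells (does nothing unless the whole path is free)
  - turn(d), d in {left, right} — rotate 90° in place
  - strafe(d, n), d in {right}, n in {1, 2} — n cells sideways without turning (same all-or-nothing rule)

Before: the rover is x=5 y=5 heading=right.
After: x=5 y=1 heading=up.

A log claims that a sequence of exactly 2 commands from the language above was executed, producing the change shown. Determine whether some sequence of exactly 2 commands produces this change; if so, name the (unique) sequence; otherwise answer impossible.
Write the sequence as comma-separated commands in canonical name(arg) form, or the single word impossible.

impossible

checked all 2-command options: none fits.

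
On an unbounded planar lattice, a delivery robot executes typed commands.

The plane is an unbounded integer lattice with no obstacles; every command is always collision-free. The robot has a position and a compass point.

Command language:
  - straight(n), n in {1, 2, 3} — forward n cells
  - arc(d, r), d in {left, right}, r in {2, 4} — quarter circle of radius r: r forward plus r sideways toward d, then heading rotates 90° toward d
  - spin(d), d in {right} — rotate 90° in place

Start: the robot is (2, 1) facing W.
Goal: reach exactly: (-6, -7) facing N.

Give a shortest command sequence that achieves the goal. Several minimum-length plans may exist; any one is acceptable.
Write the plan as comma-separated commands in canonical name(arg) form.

arc(left, 4), arc(right, 4), spin(right)

t0: (2, 1) facing W
step 1 (arc(left, 4)): (-2, -3) facing S
step 2 (arc(right, 4)): (-6, -7) facing W
step 3 (spin(right)): (-6, -7) facing N
nothing shorter than 3 reaches the goal.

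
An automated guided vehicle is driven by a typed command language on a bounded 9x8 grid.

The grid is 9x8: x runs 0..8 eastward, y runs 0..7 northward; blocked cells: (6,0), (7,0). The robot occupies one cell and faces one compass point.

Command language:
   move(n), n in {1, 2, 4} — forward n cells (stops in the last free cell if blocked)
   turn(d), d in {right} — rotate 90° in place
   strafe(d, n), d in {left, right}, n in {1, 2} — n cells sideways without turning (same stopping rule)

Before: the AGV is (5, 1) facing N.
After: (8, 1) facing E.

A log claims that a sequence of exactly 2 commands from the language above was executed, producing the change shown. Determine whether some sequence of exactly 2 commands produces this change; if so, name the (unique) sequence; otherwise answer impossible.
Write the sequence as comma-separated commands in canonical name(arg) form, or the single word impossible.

key: order matters: swapping turn(right) and move(4) lands elsewhere
start: (5, 1) facing N
step 1 (turn(right)): (5, 1) facing E
step 2 (move(4)): (8, 1) facing E
uniquely the one of 64 2-step routes that fits.

turn(right), move(4)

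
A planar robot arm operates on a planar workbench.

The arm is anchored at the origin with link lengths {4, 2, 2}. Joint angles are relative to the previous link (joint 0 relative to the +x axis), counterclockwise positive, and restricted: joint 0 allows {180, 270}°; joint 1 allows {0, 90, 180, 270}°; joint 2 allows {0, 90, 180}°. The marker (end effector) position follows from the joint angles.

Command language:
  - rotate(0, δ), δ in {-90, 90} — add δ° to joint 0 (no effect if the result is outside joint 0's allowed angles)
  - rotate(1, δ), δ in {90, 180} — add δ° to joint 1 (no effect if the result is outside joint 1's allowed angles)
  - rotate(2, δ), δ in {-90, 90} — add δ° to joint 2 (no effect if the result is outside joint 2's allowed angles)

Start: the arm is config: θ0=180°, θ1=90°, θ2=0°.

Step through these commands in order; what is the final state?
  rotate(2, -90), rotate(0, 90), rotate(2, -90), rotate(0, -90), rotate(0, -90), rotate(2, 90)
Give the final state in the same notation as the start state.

config: θ0=180°, θ1=90°, θ2=90°

initial: config: θ0=180°, θ1=90°, θ2=0°
t=1 rotate(2, -90) ⇒ config: θ0=180°, θ1=90°, θ2=0°
t=2 rotate(0, 90) ⇒ config: θ0=270°, θ1=90°, θ2=0°
t=3 rotate(2, -90) ⇒ config: θ0=270°, θ1=90°, θ2=0°
t=4 rotate(0, -90) ⇒ config: θ0=180°, θ1=90°, θ2=0°
t=5 rotate(0, -90) ⇒ config: θ0=180°, θ1=90°, θ2=0°
t=6 rotate(2, 90) ⇒ config: θ0=180°, θ1=90°, θ2=90°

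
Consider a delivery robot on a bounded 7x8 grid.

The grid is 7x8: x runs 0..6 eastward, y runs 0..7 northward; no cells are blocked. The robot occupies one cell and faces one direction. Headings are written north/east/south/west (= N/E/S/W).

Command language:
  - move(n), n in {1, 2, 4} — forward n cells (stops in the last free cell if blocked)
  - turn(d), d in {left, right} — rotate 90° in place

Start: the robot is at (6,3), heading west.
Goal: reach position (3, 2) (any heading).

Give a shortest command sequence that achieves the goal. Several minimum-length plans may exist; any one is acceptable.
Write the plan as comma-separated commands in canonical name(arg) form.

from: at (6,3), heading west
step 1 (move(1)): at (5,3), heading west
step 2 (move(2)): at (3,3), heading west
step 3 (turn(left)): at (3,3), heading south
step 4 (move(1)): at (3,2), heading south
nothing shorter than 4 reaches the goal.

move(1), move(2), turn(left), move(1)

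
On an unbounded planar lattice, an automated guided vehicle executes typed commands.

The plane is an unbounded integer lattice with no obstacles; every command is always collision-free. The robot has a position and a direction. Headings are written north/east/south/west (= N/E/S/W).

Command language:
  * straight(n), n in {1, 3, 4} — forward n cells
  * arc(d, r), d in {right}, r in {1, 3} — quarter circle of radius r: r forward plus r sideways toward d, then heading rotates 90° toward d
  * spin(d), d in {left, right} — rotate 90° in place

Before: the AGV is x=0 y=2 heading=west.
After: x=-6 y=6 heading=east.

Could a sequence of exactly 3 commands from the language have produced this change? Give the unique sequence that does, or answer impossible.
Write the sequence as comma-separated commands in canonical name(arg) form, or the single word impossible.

straight(4), arc(right, 3), arc(right, 1)

key: order matters: swapping straight(4) and arc(right, 1) lands elsewhere
begin: x=0 y=2 heading=west
[1] after straight(4): x=-4 y=2 heading=west
[2] after arc(right, 3): x=-7 y=5 heading=north
[3] after arc(right, 1): x=-6 y=6 heading=east
all 343 alternatives checked — unique.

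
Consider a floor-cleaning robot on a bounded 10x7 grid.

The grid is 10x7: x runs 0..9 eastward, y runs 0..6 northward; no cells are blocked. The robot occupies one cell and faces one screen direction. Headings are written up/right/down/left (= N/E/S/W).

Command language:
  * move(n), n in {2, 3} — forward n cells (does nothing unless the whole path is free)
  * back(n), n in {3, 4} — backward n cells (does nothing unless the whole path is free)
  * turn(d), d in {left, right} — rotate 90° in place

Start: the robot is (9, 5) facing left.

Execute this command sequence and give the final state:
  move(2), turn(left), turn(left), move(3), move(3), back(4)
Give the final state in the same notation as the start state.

from: (9, 5) facing left
1. move(2) → (7, 5) facing left
2. turn(left) → (7, 5) facing down
3. turn(left) → (7, 5) facing right
4. move(3) → (7, 5) facing right
5. move(3) → (7, 5) facing right
6. back(4) → (3, 5) facing right

(3, 5) facing right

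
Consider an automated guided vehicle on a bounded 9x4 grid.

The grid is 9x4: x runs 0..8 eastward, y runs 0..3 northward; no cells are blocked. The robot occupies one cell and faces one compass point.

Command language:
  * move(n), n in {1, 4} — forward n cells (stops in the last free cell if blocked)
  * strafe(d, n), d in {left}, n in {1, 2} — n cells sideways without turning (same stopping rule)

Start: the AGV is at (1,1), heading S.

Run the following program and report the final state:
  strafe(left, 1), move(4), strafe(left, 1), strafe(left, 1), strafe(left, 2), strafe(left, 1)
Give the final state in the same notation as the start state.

at (7,0), heading S

begin: at (1,1), heading S
step 1 (strafe(left, 1)): at (2,1), heading S
step 2 (move(4)): at (2,0), heading S
step 3 (strafe(left, 1)): at (3,0), heading S
step 4 (strafe(left, 1)): at (4,0), heading S
step 5 (strafe(left, 2)): at (6,0), heading S
step 6 (strafe(left, 1)): at (7,0), heading S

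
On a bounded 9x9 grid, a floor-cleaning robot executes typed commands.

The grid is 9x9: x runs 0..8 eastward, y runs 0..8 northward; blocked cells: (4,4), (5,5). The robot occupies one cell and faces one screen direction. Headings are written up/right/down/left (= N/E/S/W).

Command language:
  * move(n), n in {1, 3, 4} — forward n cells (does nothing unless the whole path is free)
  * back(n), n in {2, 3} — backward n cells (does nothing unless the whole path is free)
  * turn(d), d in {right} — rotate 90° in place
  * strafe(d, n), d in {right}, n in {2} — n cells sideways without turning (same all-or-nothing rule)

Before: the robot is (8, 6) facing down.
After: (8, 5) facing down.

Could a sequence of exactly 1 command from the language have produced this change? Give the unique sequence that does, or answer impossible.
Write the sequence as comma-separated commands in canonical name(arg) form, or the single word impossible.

key: heading stays S — the single command does not turn
initial: (8, 6) facing down
step 1 (move(1)): (8, 5) facing down
uniquely the one of 7 1-step routes that fits.

move(1)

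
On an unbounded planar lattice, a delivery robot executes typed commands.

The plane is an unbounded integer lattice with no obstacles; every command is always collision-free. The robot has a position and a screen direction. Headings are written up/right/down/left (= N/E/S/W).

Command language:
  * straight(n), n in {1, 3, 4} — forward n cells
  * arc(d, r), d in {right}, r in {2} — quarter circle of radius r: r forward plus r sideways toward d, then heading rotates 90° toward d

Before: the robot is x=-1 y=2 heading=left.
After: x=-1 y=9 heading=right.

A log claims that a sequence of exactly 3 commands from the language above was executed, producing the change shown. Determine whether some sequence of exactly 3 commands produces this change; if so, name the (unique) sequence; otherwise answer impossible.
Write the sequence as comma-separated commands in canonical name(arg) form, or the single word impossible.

key: position moved to (-1,9) AND the heading swung to E — translation plus rotation needed
from: x=-1 y=2 heading=left
1. arc(right, 2) → x=-3 y=4 heading=up
2. straight(3) → x=-3 y=7 heading=up
3. arc(right, 2) → x=-1 y=9 heading=right
no other 3-command option fits: unique.

arc(right, 2), straight(3), arc(right, 2)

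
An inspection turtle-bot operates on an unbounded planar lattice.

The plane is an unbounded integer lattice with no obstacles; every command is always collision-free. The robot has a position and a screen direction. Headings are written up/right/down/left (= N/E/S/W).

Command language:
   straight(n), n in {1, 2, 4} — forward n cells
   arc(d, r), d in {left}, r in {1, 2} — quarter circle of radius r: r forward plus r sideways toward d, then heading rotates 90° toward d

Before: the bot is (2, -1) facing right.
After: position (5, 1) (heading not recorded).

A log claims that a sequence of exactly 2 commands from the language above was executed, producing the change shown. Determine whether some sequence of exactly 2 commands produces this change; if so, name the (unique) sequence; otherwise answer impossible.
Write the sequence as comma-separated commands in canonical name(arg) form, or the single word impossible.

straight(1), arc(left, 2)

key: order matters: swapping straight(1) and arc(left, 2) lands elsewhere
initial: (2, -1) facing right
[1] after straight(1): (3, -1) facing right
[2] after arc(left, 2): (5, 1) facing up
all 25 alternatives checked — unique.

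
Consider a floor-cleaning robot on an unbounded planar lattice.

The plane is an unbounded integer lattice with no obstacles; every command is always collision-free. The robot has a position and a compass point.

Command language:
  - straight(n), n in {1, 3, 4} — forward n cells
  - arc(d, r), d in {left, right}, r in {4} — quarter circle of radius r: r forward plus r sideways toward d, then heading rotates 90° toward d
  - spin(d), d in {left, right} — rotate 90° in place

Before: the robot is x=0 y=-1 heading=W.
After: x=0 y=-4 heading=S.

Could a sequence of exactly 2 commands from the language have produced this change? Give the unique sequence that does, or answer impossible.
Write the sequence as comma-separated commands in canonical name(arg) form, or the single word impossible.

spin(left), straight(3)

key: order matters: swapping spin(left) and straight(3) lands elsewhere
start: x=0 y=-1 heading=W
1. spin(left) → x=0 y=-1 heading=S
2. straight(3) → x=0 y=-4 heading=S
no rival 2-sequence matches.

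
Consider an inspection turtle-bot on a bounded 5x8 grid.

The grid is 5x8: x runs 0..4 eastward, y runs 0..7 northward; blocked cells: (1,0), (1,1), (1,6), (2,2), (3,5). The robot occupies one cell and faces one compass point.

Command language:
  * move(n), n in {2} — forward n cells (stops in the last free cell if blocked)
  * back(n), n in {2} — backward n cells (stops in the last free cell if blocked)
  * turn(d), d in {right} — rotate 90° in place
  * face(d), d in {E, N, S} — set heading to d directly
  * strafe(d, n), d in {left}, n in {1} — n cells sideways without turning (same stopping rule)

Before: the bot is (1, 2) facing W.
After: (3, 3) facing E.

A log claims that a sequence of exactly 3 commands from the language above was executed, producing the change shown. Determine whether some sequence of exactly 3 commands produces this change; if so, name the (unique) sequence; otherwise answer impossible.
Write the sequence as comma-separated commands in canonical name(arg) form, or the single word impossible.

face(E), strafe(left, 1), move(2)

key: position moved to (3,3) AND the heading swung to E — translation plus rotation needed
t0: (1, 2) facing W
[1] after face(E): (1, 2) facing E
[2] after strafe(left, 1): (1, 3) facing E
[3] after move(2): (3, 3) facing E
no rival 3-sequence matches.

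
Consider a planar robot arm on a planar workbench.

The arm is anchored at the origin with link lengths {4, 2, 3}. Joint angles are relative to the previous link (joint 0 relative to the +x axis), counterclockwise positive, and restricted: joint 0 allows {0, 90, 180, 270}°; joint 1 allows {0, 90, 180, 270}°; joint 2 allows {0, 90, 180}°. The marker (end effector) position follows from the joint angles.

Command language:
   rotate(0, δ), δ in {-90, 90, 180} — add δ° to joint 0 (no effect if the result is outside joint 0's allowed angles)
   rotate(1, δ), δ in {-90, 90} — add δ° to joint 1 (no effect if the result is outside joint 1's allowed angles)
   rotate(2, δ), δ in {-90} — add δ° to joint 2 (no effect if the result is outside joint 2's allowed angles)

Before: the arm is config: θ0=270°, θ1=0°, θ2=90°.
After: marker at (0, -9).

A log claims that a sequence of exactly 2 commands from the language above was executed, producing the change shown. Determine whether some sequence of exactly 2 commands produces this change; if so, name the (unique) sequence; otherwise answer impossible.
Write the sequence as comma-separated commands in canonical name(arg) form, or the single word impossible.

rotate(2, -90), rotate(2, -90)

t0: config: θ0=270°, θ1=0°, θ2=90°
step 1 (rotate(2, -90)): config: θ0=270°, θ1=0°, θ2=0°
step 2 (rotate(2, -90)): config: θ0=270°, θ1=0°, θ2=0°
no rival 2-sequence matches.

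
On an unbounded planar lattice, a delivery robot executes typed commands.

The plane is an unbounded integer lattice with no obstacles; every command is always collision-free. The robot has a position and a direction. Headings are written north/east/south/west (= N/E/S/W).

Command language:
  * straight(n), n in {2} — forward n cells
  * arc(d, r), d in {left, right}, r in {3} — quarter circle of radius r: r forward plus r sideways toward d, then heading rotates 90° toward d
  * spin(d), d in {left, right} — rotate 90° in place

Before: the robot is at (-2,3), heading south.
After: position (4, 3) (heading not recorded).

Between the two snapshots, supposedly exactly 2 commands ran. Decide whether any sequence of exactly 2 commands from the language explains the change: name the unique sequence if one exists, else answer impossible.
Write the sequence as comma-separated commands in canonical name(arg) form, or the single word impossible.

from: at (-2,3), heading south
[1] after arc(left, 3): at (1,0), heading east
[2] after arc(left, 3): at (4,3), heading north
uniquely the one of 25 2-step routes that fits.

arc(left, 3), arc(left, 3)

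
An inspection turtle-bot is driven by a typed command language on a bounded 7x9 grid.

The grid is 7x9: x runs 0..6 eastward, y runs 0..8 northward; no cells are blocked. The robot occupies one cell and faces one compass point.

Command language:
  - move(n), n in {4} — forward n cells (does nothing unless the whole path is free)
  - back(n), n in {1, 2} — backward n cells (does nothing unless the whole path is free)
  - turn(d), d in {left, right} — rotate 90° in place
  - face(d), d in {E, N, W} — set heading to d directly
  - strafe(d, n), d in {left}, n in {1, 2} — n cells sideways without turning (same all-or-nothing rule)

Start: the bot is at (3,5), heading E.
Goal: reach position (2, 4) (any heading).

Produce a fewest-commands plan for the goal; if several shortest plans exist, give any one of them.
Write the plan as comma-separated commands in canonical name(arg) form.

t0: at (3,5), heading E
[1] after turn(left): at (3,5), heading N
[2] after strafe(left, 1): at (2,5), heading N
[3] after back(1): at (2,4), heading N
no 2-step plan works, so 3 is optimal.

turn(left), strafe(left, 1), back(1)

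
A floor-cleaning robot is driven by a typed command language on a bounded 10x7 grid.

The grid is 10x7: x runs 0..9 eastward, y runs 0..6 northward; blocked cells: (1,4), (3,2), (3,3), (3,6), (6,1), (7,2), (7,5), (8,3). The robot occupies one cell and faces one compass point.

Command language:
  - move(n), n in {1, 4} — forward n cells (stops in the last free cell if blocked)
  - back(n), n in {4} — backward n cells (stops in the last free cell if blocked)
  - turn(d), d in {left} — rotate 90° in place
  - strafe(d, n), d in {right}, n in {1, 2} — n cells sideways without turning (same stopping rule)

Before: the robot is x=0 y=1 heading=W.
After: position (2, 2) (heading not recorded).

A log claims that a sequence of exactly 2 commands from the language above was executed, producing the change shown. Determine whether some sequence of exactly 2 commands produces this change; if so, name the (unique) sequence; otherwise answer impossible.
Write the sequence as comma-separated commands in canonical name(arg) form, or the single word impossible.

strafe(right, 1), back(4)

key: order matters: swapping strafe(right, 1) and back(4) lands elsewhere
from: x=0 y=1 heading=W
t=1 strafe(right, 1) ⇒ x=0 y=2 heading=W
t=2 back(4) ⇒ x=2 y=2 heading=W
no other 2-command option fits: unique.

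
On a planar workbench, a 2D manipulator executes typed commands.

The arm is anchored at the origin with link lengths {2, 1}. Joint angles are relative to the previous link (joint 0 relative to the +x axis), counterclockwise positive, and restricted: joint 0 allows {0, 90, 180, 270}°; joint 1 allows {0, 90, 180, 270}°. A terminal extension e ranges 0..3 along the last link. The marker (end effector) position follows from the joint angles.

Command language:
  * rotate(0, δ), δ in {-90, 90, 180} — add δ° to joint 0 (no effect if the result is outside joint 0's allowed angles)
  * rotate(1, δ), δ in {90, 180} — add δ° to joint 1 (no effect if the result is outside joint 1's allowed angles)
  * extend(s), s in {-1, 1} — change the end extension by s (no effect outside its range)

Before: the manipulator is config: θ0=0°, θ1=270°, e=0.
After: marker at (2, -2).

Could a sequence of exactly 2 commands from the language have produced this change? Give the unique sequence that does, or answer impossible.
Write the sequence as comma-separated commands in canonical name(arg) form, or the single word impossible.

key: running extend(1) before extend(-1) would end elsewhere — order is forced
t0: config: θ0=0°, θ1=270°, e=0
1. extend(-1) → config: θ0=0°, θ1=270°, e=0
2. extend(1) → config: θ0=0°, θ1=270°, e=1
no rival 2-sequence matches.

extend(-1), extend(1)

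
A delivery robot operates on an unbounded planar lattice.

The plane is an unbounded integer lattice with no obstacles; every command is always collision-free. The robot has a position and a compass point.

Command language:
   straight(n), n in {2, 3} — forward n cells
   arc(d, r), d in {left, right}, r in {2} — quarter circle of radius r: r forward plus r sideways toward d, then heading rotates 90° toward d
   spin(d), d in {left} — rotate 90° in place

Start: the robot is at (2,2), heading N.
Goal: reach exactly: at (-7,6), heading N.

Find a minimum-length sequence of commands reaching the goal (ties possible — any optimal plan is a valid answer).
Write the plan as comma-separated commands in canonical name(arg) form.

arc(left, 2), straight(3), straight(2), arc(right, 2)

begin: at (2,2), heading N
1. arc(left, 2) → at (0,4), heading W
2. straight(3) → at (-3,4), heading W
3. straight(2) → at (-5,4), heading W
4. arc(right, 2) → at (-7,6), heading N
no 3-step plan works, so 4 is optimal.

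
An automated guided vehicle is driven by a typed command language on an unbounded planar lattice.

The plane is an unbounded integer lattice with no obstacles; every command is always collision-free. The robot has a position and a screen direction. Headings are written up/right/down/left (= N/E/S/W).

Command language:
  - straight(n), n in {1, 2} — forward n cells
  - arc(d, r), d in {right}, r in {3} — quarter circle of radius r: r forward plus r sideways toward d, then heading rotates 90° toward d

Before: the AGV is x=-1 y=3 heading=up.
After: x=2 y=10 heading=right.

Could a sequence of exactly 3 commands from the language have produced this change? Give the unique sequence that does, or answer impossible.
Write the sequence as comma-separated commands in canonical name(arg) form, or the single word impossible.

straight(2), straight(2), arc(right, 3)

key: cell and facing (now E) both changed — the 3 commands mix motion and turning
from: x=-1 y=3 heading=up
t=1 straight(2) ⇒ x=-1 y=5 heading=up
t=2 straight(2) ⇒ x=-1 y=7 heading=up
t=3 arc(right, 3) ⇒ x=2 y=10 heading=right
all 27 alternatives checked — unique.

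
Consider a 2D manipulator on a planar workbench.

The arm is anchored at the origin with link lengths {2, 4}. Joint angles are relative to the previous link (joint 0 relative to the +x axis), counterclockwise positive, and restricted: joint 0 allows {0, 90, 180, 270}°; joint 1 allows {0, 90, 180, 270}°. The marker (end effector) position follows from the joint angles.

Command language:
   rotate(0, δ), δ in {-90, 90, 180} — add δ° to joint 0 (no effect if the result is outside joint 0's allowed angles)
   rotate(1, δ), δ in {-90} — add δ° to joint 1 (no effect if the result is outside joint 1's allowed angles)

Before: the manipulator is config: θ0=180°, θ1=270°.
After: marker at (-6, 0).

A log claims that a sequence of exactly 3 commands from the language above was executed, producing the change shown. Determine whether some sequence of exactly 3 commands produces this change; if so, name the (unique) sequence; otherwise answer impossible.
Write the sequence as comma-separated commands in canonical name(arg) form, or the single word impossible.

rotate(1, -90), rotate(1, -90), rotate(1, -90)

t0: config: θ0=180°, θ1=270°
step 1 (rotate(1, -90)): config: θ0=180°, θ1=180°
step 2 (rotate(1, -90)): config: θ0=180°, θ1=90°
step 3 (rotate(1, -90)): config: θ0=180°, θ1=0°
all 64 alternatives checked — unique.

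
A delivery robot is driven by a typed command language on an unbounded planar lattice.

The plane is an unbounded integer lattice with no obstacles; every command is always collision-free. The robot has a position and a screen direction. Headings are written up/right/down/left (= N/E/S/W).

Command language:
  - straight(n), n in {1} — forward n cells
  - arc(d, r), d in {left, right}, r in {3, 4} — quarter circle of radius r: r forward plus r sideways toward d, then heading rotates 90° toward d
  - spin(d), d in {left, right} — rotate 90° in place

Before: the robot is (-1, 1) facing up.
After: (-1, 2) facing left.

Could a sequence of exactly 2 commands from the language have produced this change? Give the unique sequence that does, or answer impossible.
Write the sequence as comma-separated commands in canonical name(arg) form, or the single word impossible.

straight(1), spin(left)

key: cell and facing (now W) both changed — the 2 commands mix motion and turning
from: (-1, 1) facing up
[1] after straight(1): (-1, 2) facing up
[2] after spin(left): (-1, 2) facing left
uniquely the one of 49 2-step routes that fits.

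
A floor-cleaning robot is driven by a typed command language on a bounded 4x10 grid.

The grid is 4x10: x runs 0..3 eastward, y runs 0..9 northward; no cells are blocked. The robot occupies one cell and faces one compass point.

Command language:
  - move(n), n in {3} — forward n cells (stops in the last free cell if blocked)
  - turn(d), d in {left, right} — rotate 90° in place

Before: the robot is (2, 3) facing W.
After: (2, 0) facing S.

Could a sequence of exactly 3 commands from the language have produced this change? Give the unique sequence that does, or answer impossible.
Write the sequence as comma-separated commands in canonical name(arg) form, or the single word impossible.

turn(left), move(3), move(3)

key: running move(3) before turn(left) would end elsewhere — order is forced
begin: (2, 3) facing W
t=1 turn(left) ⇒ (2, 3) facing S
t=2 move(3) ⇒ (2, 0) facing S
t=3 move(3) ⇒ (2, 0) facing S
no rival 3-sequence matches.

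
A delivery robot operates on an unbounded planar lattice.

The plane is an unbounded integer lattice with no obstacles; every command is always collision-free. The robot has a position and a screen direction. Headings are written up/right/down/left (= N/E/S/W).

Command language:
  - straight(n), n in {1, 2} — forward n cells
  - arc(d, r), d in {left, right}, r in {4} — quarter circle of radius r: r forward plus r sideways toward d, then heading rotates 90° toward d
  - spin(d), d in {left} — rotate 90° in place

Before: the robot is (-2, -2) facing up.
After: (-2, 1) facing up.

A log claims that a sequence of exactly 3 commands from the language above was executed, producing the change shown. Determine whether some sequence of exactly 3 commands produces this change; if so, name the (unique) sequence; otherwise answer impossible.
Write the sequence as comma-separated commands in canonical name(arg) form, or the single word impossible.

key: still facing N at the end — nothing in the sequence rotates
t0: (-2, -2) facing up
t=1 straight(1) ⇒ (-2, -1) facing up
t=2 straight(1) ⇒ (-2, 0) facing up
t=3 straight(1) ⇒ (-2, 1) facing up
no other 3-command option fits: unique.

straight(1), straight(1), straight(1)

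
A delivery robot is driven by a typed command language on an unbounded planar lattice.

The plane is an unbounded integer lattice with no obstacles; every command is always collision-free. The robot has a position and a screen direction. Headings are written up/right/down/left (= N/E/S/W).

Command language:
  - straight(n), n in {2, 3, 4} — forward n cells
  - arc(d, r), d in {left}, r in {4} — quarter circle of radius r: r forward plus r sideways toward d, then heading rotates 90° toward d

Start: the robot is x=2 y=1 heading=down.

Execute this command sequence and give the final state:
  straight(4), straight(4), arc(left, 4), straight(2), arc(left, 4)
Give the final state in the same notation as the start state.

x=12 y=-7 heading=up

t0: x=2 y=1 heading=down
step 1 (straight(4)): x=2 y=-3 heading=down
step 2 (straight(4)): x=2 y=-7 heading=down
step 3 (arc(left, 4)): x=6 y=-11 heading=right
step 4 (straight(2)): x=8 y=-11 heading=right
step 5 (arc(left, 4)): x=12 y=-7 heading=up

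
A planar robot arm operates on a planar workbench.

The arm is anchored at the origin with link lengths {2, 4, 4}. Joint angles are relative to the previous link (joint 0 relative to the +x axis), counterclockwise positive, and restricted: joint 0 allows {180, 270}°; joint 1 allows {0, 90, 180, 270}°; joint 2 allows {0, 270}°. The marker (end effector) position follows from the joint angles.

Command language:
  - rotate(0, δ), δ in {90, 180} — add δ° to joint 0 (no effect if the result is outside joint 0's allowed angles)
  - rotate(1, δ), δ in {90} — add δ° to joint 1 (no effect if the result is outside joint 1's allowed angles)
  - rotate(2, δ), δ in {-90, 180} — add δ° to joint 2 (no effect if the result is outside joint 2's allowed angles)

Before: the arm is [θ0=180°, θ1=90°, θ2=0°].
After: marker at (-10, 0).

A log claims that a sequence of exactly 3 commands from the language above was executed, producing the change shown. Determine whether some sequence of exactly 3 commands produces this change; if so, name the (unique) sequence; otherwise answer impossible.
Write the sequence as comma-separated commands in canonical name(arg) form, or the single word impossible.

from: [θ0=180°, θ1=90°, θ2=0°]
step 1 (rotate(1, 90)): [θ0=180°, θ1=180°, θ2=0°]
step 2 (rotate(1, 90)): [θ0=180°, θ1=270°, θ2=0°]
step 3 (rotate(1, 90)): [θ0=180°, θ1=0°, θ2=0°]
no rival 3-sequence matches.

rotate(1, 90), rotate(1, 90), rotate(1, 90)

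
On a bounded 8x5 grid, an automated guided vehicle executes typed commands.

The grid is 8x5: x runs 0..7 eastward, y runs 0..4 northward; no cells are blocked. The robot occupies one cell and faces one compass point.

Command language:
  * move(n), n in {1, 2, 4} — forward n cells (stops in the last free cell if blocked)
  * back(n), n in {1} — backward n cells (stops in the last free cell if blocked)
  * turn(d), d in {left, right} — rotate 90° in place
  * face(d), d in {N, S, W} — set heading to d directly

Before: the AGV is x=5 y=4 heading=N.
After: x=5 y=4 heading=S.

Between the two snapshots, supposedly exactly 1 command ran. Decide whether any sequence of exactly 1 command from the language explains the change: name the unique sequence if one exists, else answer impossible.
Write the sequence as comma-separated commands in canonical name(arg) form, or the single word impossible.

key: (5,4) unchanged — the single command moves nothing
t0: x=5 y=4 heading=N
[1] after face(S): x=5 y=4 heading=S
uniquely the one of 9 1-step routes that fits.

face(S)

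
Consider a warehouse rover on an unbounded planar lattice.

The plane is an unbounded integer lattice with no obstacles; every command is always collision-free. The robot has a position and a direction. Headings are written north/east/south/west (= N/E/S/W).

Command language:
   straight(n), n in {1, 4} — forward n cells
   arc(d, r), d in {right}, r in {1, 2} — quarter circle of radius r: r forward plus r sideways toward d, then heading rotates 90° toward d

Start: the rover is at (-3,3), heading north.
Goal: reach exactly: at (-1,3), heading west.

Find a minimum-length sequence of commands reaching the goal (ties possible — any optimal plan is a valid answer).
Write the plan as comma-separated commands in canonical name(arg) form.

arc(right, 2), arc(right, 1), arc(right, 1)

start: at (-3,3), heading north
step 1 (arc(right, 2)): at (-1,5), heading east
step 2 (arc(right, 1)): at (0,4), heading south
step 3 (arc(right, 1)): at (-1,3), heading west
minimal: 3 command(s), checked below 3.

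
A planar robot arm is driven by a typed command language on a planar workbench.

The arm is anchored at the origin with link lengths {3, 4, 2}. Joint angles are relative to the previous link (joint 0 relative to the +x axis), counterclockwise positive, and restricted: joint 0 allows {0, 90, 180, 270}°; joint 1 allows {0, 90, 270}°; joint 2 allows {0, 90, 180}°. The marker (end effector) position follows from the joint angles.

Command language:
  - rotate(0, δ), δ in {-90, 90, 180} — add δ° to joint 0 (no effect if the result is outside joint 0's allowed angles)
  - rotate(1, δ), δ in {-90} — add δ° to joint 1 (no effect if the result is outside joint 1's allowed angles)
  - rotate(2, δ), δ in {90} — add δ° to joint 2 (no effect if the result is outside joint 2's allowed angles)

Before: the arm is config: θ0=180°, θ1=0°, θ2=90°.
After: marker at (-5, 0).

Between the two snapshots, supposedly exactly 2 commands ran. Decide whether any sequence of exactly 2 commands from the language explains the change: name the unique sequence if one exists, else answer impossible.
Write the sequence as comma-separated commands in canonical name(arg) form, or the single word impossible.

rotate(2, 90), rotate(2, 90)

from: config: θ0=180°, θ1=0°, θ2=90°
[1] after rotate(2, 90): config: θ0=180°, θ1=0°, θ2=180°
[2] after rotate(2, 90): config: θ0=180°, θ1=0°, θ2=180°
no rival 2-sequence matches.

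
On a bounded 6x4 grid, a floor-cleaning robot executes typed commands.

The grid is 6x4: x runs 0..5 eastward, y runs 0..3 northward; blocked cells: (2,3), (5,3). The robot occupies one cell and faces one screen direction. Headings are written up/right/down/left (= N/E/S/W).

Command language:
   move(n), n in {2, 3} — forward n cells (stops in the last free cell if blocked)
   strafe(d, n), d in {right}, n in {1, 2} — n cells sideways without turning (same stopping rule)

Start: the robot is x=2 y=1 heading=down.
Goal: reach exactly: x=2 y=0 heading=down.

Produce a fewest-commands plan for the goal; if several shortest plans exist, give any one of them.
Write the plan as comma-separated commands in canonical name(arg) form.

begin: x=2 y=1 heading=down
t=1 move(2) ⇒ x=2 y=0 heading=down
shorter routes all fall short; 1 is best.

move(2)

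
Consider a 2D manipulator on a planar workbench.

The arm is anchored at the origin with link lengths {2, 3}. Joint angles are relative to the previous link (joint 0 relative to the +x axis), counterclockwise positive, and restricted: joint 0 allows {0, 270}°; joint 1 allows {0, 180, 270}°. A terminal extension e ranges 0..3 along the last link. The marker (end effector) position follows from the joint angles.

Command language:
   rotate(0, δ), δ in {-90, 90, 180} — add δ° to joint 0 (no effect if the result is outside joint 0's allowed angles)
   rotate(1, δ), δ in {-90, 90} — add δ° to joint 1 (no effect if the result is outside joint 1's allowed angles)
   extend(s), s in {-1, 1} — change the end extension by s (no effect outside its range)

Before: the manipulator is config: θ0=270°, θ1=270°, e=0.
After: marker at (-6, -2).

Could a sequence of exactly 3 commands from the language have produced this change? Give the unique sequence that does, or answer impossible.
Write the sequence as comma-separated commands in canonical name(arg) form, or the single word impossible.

extend(1), extend(1), extend(1)

from: config: θ0=270°, θ1=270°, e=0
step 1 (extend(1)): config: θ0=270°, θ1=270°, e=1
step 2 (extend(1)): config: θ0=270°, θ1=270°, e=2
step 3 (extend(1)): config: θ0=270°, θ1=270°, e=3
all 343 alternatives checked — unique.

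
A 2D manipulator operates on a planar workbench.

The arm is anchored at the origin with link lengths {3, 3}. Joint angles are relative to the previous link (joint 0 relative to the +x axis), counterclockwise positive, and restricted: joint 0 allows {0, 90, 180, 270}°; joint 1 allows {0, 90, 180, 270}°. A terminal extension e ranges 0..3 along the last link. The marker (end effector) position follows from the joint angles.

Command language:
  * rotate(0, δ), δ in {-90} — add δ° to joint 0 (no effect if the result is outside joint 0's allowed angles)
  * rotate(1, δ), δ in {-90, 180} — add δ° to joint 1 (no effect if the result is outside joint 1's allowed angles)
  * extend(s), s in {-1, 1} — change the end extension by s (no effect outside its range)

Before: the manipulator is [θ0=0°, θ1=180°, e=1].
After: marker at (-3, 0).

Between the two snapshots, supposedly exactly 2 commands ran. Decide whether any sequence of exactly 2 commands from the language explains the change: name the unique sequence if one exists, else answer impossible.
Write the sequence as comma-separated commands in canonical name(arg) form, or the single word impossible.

extend(1), extend(1)

initial: [θ0=0°, θ1=180°, e=1]
1. extend(1) → [θ0=0°, θ1=180°, e=2]
2. extend(1) → [θ0=0°, θ1=180°, e=3]
uniquely the one of 25 2-step routes that fits.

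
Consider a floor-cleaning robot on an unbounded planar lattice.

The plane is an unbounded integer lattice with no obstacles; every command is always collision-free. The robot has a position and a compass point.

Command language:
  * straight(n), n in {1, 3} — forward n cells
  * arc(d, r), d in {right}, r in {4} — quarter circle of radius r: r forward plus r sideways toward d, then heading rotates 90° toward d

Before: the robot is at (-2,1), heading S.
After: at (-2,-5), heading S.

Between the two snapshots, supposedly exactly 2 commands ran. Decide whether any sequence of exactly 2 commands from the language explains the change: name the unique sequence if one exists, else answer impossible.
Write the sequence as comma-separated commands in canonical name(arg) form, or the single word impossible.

key: heading stays S — no command in the sequence turns
from: at (-2,1), heading S
step 1 (straight(3)): at (-2,-2), heading S
step 2 (straight(3)): at (-2,-5), heading S
uniquely the one of 9 2-step routes that fits.

straight(3), straight(3)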